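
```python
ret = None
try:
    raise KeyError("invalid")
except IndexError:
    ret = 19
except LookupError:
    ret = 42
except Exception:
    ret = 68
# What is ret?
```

Step-by-step execution trace:
1. `raise KeyError(...)` raises KeyError.
2. `except IndexError` does not match (KeyError is not a subclass of IndexError); skipped.
3. `except LookupError` matches (KeyError is a subclass of LookupError) → ret = 42.
4. `except Exception` is not reached.
Result: 42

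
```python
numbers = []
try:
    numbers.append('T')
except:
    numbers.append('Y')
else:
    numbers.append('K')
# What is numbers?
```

Step-by-step execution trace:
1. try: `numbers.append('T')` → numbers = ['T']. No exception raised.
2. `except` is skipped.
3. `else` runs (try completed without exception): `numbers.append('K')` → numbers = ['T', 'K'].
Result: ['T', 'K']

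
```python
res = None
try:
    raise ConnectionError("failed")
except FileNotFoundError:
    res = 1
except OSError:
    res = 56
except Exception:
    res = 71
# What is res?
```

Step-by-step execution trace:
1. `raise ConnectionError(...)` raises ConnectionError.
2. `except FileNotFoundError` does not match (ConnectionError is not a subclass of FileNotFoundError); skipped.
3. `except OSError` matches (ConnectionError is a subclass of OSError) → res = 56.
4. `except Exception` is not reached.
Result: 56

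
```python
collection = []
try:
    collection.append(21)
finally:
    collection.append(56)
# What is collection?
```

Step-by-step execution trace:
1. try: `collection.append(21)` → collection = [21].
2. The try body completes without raising.
3. finally always runs: `collection.append(56)` → collection = [21, 56].
Result: [21, 56]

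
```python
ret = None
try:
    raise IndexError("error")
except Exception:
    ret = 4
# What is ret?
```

Step-by-step execution trace:
1. `raise IndexError(...)` raises IndexError.
2. `except Exception` matches (IndexError is a subclass of Exception) → ret = 4.
Result: 4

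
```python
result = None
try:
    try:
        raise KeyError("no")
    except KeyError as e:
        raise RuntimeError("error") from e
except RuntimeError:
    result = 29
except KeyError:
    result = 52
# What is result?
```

Step-by-step execution trace:
1. Inner try raises KeyError; inner `except KeyError as e` catches it.
2. `raise RuntimeError(...) from e` raises RuntimeError (KeyError is attached as __cause__, but only RuntimeError is active).
3. Outer `except RuntimeError` matches → result = 29.
4. `except KeyError` is not reached.
Result: 29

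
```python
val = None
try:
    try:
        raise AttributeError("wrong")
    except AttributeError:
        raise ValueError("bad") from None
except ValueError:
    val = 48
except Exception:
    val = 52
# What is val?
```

Step-by-step execution trace:
1. Inner try raises AttributeError; inner `except AttributeError` catches it.
2. `raise ValueError(...) from None` raises ValueError (from None suppresses __context__, but the active exception is still ValueError).
3. Outer `except ValueError` matches → val = 48.
4. `except Exception` is not reached.
Result: 48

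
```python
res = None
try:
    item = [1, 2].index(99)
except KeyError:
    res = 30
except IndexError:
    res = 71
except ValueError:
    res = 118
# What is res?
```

Step-by-step execution trace:
1. `item = [1, 2].index(99)` raises ValueError.
2. `except KeyError` does not match ValueError; skipped.
3. `except IndexError` does not match ValueError; skipped.
4. `except ValueError` matches → res = 118.
Result: 118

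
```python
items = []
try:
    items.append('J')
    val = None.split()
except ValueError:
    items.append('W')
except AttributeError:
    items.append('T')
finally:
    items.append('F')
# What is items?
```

Step-by-step execution trace:
1. try: `items.append('J')` → items = ['J'].
2. `val = None.split()` raises AttributeError.
3. `except ValueError` does not match AttributeError; skipped.
4. `except AttributeError` matches → `items.append('T')` → items = ['J', 'T'].
5. finally always runs: `items.append('F')` → items = ['J', 'T', 'F'].
Result: ['J', 'T', 'F']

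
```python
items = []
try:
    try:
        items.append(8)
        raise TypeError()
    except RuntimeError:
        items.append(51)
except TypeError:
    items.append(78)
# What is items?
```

Step-by-step execution trace:
1. Inner try: `items.append(8)` → items = [8].
2. `raise TypeError()` raises TypeError.
3. Inner `except RuntimeError` does not match TypeError; exception propagates to outer try.
4. Outer `except TypeError` matches → `items.append(78)` → items = [8, 78].
Result: [8, 78]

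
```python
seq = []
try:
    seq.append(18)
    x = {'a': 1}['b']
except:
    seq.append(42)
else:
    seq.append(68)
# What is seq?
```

Step-by-step execution trace:
1. try: `seq.append(18)` → seq = [18].
2. `x = {'a': 1}['b']` raises KeyError.
3. bare `except` matches → `seq.append(42)` → seq = [18, 42].
4. `else` is skipped (an exception was raised).
Result: [18, 42]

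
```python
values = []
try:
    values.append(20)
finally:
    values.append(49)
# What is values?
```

Step-by-step execution trace:
1. try: `values.append(20)` → values = [20].
2. The try body completes without raising.
3. finally always runs: `values.append(49)` → values = [20, 49].
Result: [20, 49]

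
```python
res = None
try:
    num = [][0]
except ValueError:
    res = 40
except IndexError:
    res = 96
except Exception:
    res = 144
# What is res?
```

Step-by-step execution trace:
1. `num = [][0]` raises IndexError.
2. `except ValueError` does not match IndexError; skipped.
3. `except IndexError` matches → res = 96.
4. Remaining except clauses are skipped.
Result: 96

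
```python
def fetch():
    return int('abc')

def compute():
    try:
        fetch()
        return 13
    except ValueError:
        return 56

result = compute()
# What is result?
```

Step-by-step execution trace:
1. `compute()` calls `fetch()`.
2. `fetch()` evaluates `int('abc')`, which raises ValueError; it propagates to the caller.
3. `return 13` is not reached.
4. `except ValueError` in compute matches → returns 56.
5. result = 56.
Result: 56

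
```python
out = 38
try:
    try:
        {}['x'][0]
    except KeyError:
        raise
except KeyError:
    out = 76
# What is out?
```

Step-by-step execution trace:
1. Inner try: `{}['x'][0]` raises KeyError.
2. Inner `except KeyError` matches; bare `raise` re-raises the same KeyError.
3. Outer `except KeyError` matches → out = 76.
Result: 76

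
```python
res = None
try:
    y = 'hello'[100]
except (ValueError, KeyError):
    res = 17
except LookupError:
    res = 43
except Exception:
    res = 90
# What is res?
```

Step-by-step execution trace:
1. `y = 'hello'[100]` raises IndexError.
2. `except (ValueError, KeyError)` does not match IndexError; skipped.
3. `except LookupError` matches (IndexError is a subclass of LookupError) → res = 43.
4. `except Exception` is not reached.
Result: 43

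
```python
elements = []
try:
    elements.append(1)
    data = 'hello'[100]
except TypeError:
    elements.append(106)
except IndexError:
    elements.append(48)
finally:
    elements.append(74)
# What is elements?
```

Step-by-step execution trace:
1. try: `elements.append(1)` → elements = [1].
2. `data = 'hello'[100]` raises IndexError.
3. `except TypeError` does not match IndexError; skipped.
4. `except IndexError` matches → `elements.append(48)` → elements = [1, 48].
5. finally always runs: `elements.append(74)` → elements = [1, 48, 74].
Result: [1, 48, 74]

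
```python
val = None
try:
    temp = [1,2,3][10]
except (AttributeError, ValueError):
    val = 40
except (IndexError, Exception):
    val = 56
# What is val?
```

Step-by-step execution trace:
1. `temp = [1,2,3][10]` raises IndexError.
2. `except (AttributeError, ValueError)` does not match IndexError; skipped.
3. `except (IndexError, Exception)` matches (IndexError is in the tuple) → val = 56.
Result: 56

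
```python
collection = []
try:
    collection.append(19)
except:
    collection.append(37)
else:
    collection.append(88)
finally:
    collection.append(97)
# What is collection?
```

Step-by-step execution trace:
1. try: `collection.append(19)` → collection = [19]. No exception raised.
2. `except` is skipped.
3. `else` runs: `collection.append(88)` → collection = [19, 88].
4. `finally` always runs: `collection.append(97)` → collection = [19, 88, 97].
Result: [19, 88, 97]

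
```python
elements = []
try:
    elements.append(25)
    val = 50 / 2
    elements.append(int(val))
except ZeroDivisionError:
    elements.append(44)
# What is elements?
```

Step-by-step execution trace:
1. try: `elements.append(25)` → elements = [25].
2. `val = 50 / 2` → val = 25.0. No exception raised.
3. `elements.append(int(val))` → elements = [25, 25].
4. `except ZeroDivisionError` is skipped (no exception was raised).
Result: [25, 25]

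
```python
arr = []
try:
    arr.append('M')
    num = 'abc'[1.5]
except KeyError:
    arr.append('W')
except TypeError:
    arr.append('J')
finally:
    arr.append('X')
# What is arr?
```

Step-by-step execution trace:
1. try: `arr.append('M')` → arr = ['M'].
2. `num = 'abc'[1.5]` raises TypeError.
3. `except KeyError` does not match TypeError; skipped.
4. `except TypeError` matches → `arr.append('J')` → arr = ['M', 'J'].
5. finally always runs: `arr.append('X')` → arr = ['M', 'J', 'X'].
Result: ['M', 'J', 'X']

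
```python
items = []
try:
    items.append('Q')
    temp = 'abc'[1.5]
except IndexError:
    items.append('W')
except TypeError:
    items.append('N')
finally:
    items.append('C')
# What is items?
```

Step-by-step execution trace:
1. try: `items.append('Q')` → items = ['Q'].
2. `temp = 'abc'[1.5]` raises TypeError.
3. `except IndexError` does not match TypeError; skipped.
4. `except TypeError` matches → `items.append('N')` → items = ['Q', 'N'].
5. finally always runs: `items.append('C')` → items = ['Q', 'N', 'C'].
Result: ['Q', 'N', 'C']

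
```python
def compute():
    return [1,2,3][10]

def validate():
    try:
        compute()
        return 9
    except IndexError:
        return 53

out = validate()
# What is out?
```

Step-by-step execution trace:
1. `validate()` calls `compute()`.
2. `compute()` evaluates `[1,2,3][10]`, which raises IndexError; it propagates to the caller.
3. `return 9` is not reached.
4. `except IndexError` in validate matches → returns 53.
5. out = 53.
Result: 53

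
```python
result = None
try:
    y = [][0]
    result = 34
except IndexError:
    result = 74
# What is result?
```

Step-by-step execution trace:
1. `y = [][0]` raises IndexError.
2. `result = 34` is not reached.
3. `except IndexError` matches → result = 74.
Result: 74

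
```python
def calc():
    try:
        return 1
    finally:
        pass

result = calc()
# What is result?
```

Step-by-step execution trace:
1. `calc()` enters try: `return 1` sets pending return value 1.
2. Before returning, `finally: pass` runs (no effect).
3. calc() returns 1 → result = 1.
Result: 1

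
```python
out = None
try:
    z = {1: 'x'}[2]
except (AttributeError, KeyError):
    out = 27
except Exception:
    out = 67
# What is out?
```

Step-by-step execution trace:
1. `z = {1: 'x'}[2]` raises KeyError.
2. `except (AttributeError, KeyError)` matches (KeyError is in the tuple) → out = 27.
3. `except Exception` is not reached.
Result: 27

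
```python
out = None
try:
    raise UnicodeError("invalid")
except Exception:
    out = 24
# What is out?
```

Step-by-step execution trace:
1. `raise UnicodeError(...)` raises UnicodeError.
2. `except Exception` matches (UnicodeError is a subclass of Exception) → out = 24.
Result: 24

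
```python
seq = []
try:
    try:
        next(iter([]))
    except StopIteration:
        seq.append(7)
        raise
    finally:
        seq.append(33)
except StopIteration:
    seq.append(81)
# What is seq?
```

Step-by-step execution trace:
1. Inner try: `next(iter([]))` raises StopIteration.
2. Inner `except StopIteration` matches → `seq.append(7)` → seq = [7].
3. bare `raise` re-raises StopIteration.
4. Inner `finally` runs during unwinding: `seq.append(33)` → seq = [7, 33].
5. Outer `except StopIteration` matches → `seq.append(81)` → seq = [7, 33, 81].
Result: [7, 33, 81]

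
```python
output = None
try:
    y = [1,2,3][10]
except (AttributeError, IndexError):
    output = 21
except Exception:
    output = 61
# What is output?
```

Step-by-step execution trace:
1. `y = [1,2,3][10]` raises IndexError.
2. `except (AttributeError, IndexError)` matches (IndexError is in the tuple) → output = 21.
3. `except Exception` is not reached.
Result: 21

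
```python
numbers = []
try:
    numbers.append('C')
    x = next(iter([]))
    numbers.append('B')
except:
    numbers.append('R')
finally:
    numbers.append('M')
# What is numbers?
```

Step-by-step execution trace:
1. try: `numbers.append('C')` → numbers = ['C'].
2. `x = next(iter([]))` raises StopIteration; `numbers.append('B')` is not reached.
3. bare `except` matches → `numbers.append('R')` → numbers = ['C', 'R'].
4. finally always runs: `numbers.append('M')` → numbers = ['C', 'R', 'M'].
Result: ['C', 'R', 'M']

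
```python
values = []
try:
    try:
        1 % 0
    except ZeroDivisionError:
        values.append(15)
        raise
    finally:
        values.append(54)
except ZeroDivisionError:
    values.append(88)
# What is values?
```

Step-by-step execution trace:
1. Inner try: `1 % 0` raises ZeroDivisionError.
2. Inner `except ZeroDivisionError` matches → `values.append(15)` → values = [15].
3. bare `raise` re-raises ZeroDivisionError.
4. Inner `finally` runs during unwinding: `values.append(54)` → values = [15, 54].
5. Outer `except ZeroDivisionError` matches → `values.append(88)` → values = [15, 54, 88].
Result: [15, 54, 88]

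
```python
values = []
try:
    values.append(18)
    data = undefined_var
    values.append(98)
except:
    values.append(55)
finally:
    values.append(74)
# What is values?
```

Step-by-step execution trace:
1. try: `values.append(18)` → values = [18].
2. `data = undefined_var` raises NameError; `values.append(98)` is not reached.
3. bare `except` matches → `values.append(55)` → values = [18, 55].
4. finally always runs: `values.append(74)` → values = [18, 55, 74].
Result: [18, 55, 74]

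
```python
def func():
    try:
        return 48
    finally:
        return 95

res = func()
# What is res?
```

Step-by-step execution trace:
1. `func()` enters try: `return 48` sets pending return value 48.
2. Before returning, `finally: return 95` runs and overrides the pending return.
3. func() returns 95 → res = 95.
Result: 95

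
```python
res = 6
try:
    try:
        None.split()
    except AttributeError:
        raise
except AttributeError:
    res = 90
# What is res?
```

Step-by-step execution trace:
1. Inner try: `None.split()` raises AttributeError.
2. Inner `except AttributeError` matches; bare `raise` re-raises the same AttributeError.
3. Outer `except AttributeError` matches → res = 90.
Result: 90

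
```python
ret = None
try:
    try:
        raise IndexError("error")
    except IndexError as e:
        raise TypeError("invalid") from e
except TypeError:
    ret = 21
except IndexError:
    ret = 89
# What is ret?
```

Step-by-step execution trace:
1. Inner try raises IndexError; inner `except IndexError as e` catches it.
2. `raise TypeError(...) from e` raises TypeError (IndexError is attached as __cause__, but only TypeError is active).
3. Outer `except TypeError` matches → ret = 21.
4. `except IndexError` is not reached.
Result: 21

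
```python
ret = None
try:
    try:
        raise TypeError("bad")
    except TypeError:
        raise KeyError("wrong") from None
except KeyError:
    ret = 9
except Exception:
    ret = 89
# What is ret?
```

Step-by-step execution trace:
1. Inner try raises TypeError; inner `except TypeError` catches it.
2. `raise KeyError(...) from None` raises KeyError (from None suppresses __context__, but the active exception is still KeyError).
3. Outer `except KeyError` matches → ret = 9.
4. `except Exception` is not reached.
Result: 9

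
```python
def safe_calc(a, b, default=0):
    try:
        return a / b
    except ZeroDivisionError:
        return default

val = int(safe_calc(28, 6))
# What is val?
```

Step-by-step execution trace:
1. `safe_calc(28, 6)` enters try: `return 28 / 6` → returns 4.666666666666667. No exception raised.
2. `except ZeroDivisionError` is skipped.
3. `int(4.666666666666667)` → 4 → val = 4.
Result: 4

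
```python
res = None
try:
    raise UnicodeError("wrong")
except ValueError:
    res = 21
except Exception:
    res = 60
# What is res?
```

Step-by-step execution trace:
1. `raise UnicodeError(...)` raises UnicodeError.
2. `except ValueError` matches (UnicodeError is a subclass of ValueError) → res = 21.
3. `except Exception` is not reached.
Result: 21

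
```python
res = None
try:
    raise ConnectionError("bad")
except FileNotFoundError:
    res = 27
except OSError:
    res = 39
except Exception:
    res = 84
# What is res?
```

Step-by-step execution trace:
1. `raise ConnectionError(...)` raises ConnectionError.
2. `except FileNotFoundError` does not match (ConnectionError is not a subclass of FileNotFoundError); skipped.
3. `except OSError` matches (ConnectionError is a subclass of OSError) → res = 39.
4. `except Exception` is not reached.
Result: 39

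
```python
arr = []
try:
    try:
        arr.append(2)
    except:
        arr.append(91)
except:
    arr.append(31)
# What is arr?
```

Step-by-step execution trace:
1. Inner try: `arr.append(2)` → arr = [2]. No exception raised.
2. Inner `except` is skipped.
3. Inner try completes normally; outer `except` is skipped.
Result: [2]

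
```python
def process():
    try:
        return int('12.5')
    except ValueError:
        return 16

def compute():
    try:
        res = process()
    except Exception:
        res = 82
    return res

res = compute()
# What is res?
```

Step-by-step execution trace:
1. `compute()` calls `process()`.
2. In process: `int('12.5')` raises ValueError; `except ValueError` catches it → returns 16.
3. In compute: `res = process()` → res = 16. No exception reaches compute.
4. `except Exception` is skipped; compute returns 16.
5. res = 16.
Result: 16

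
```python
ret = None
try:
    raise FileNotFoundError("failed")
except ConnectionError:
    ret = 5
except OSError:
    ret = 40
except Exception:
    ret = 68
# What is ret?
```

Step-by-step execution trace:
1. `raise FileNotFoundError(...)` raises FileNotFoundError.
2. `except ConnectionError` does not match (FileNotFoundError is not a subclass of ConnectionError); skipped.
3. `except OSError` matches (FileNotFoundError is a subclass of OSError) → ret = 40.
4. `except Exception` is not reached.
Result: 40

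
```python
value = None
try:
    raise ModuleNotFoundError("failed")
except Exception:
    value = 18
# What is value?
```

Step-by-step execution trace:
1. `raise ModuleNotFoundError(...)` raises ModuleNotFoundError.
2. `except Exception` matches (ModuleNotFoundError is a subclass of Exception) → value = 18.
Result: 18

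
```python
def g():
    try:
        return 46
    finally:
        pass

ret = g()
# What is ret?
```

Step-by-step execution trace:
1. `g()` enters try: `return 46` sets pending return value 46.
2. Before returning, `finally: pass` runs (no effect).
3. g() returns 46 → ret = 46.
Result: 46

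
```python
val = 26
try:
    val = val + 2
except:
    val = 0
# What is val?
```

Step-by-step execution trace:
1. val starts at 26.
2. try: `val = val + 2` → val = 28. No exception raised.
3. `except` is skipped.
Result: 28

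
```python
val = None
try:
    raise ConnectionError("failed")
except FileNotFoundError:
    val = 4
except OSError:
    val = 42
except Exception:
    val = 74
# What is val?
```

Step-by-step execution trace:
1. `raise ConnectionError(...)` raises ConnectionError.
2. `except FileNotFoundError` does not match (ConnectionError is not a subclass of FileNotFoundError); skipped.
3. `except OSError` matches (ConnectionError is a subclass of OSError) → val = 42.
4. `except Exception` is not reached.
Result: 42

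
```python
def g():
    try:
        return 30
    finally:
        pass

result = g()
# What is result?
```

Step-by-step execution trace:
1. `g()` enters try: `return 30` sets pending return value 30.
2. Before returning, `finally: pass` runs (no effect).
3. g() returns 30 → result = 30.
Result: 30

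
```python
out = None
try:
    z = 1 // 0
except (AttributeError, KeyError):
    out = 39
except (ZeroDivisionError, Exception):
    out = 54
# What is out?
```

Step-by-step execution trace:
1. `z = 1 // 0` raises ZeroDivisionError.
2. `except (AttributeError, KeyError)` does not match ZeroDivisionError; skipped.
3. `except (ZeroDivisionError, Exception)` matches (ZeroDivisionError is in the tuple) → out = 54.
Result: 54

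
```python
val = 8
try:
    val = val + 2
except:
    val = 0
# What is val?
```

Step-by-step execution trace:
1. val starts at 8.
2. try: `val = val + 2` → val = 10. No exception raised.
3. `except` is skipped.
Result: 10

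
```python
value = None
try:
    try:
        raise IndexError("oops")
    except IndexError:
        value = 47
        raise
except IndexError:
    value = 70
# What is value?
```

Step-by-step execution trace:
1. Inner try: `raise IndexError("oops")` raises IndexError.
2. Inner `except IndexError` matches → value = 47.
3. bare `raise` re-raises the same IndexError.
4. Outer `except IndexError` matches → value = 70.
Result: 70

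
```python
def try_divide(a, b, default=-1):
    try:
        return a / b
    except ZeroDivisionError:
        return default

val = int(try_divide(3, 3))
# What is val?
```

Step-by-step execution trace:
1. `try_divide(3, 3)` enters try: `return 3 / 3` → returns 1.0. No exception raised.
2. `except ZeroDivisionError` is skipped.
3. `int(1.0)` → 1 → val = 1.
Result: 1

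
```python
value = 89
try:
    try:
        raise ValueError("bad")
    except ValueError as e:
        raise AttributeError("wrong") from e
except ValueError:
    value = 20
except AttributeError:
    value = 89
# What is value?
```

Step-by-step execution trace:
1. Inner try raises ValueError; inner `except ValueError as e` catches it.
2. `raise AttributeError(...) from e` raises AttributeError (ValueError is attached as __cause__, but only AttributeError is active).
3. Outer `except ValueError` does not match AttributeError; skipped.
4. Outer `except AttributeError` matches → value = 89.
Result: 89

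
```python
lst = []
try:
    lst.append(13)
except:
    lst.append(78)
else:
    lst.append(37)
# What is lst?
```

Step-by-step execution trace:
1. try: `lst.append(13)` → lst = [13]. No exception raised.
2. `except` is skipped.
3. `else` runs (try completed without exception): `lst.append(37)` → lst = [13, 37].
Result: [13, 37]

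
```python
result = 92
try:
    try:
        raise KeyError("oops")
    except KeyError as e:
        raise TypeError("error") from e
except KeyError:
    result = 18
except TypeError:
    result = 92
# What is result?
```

Step-by-step execution trace:
1. Inner try raises KeyError; inner `except KeyError as e` catches it.
2. `raise TypeError(...) from e` raises TypeError (KeyError is attached as __cause__, but only TypeError is active).
3. Outer `except KeyError` does not match TypeError; skipped.
4. Outer `except TypeError` matches → result = 92.
Result: 92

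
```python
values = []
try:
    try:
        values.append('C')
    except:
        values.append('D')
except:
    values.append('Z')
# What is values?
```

Step-by-step execution trace:
1. Inner try: `values.append('C')` → values = ['C']. No exception raised.
2. Inner `except` is skipped.
3. Inner try completes normally; outer `except` is skipped.
Result: ['C']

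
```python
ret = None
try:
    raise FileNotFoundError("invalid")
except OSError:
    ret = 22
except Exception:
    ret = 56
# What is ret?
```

Step-by-step execution trace:
1. `raise FileNotFoundError(...)` raises FileNotFoundError.
2. `except OSError` matches (FileNotFoundError is a subclass of OSError) → ret = 22.
3. `except Exception` is not reached.
Result: 22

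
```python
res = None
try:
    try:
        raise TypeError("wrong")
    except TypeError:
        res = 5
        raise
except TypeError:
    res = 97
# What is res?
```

Step-by-step execution trace:
1. Inner try: `raise TypeError("wrong")` raises TypeError.
2. Inner `except TypeError` matches → res = 5.
3. bare `raise` re-raises the same TypeError.
4. Outer `except TypeError` matches → res = 97.
Result: 97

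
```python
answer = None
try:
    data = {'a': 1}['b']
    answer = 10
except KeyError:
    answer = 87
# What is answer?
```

Step-by-step execution trace:
1. `data = {'a': 1}['b']` raises KeyError.
2. `answer = 10` is not reached.
3. `except KeyError` matches → answer = 87.
Result: 87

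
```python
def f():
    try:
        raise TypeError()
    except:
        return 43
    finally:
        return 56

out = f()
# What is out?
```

Step-by-step execution trace:
1. `f()` enters try: `raise TypeError()` raises TypeError.
2. bare `except` matches → `return 43` sets pending return value 43.
3. Before returning, `finally: return 56` runs and overrides the pending return.
4. f() returns 56 → out = 56.
Result: 56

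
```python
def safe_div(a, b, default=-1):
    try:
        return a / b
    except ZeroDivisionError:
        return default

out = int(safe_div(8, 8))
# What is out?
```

Step-by-step execution trace:
1. `safe_div(8, 8)` enters try: `return 8 / 8` → returns 1.0. No exception raised.
2. `except ZeroDivisionError` is skipped.
3. `int(1.0)` → 1 → out = 1.
Result: 1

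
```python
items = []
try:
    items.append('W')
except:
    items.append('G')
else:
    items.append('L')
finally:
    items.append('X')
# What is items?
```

Step-by-step execution trace:
1. try: `items.append('W')` → items = ['W']. No exception raised.
2. `except` is skipped.
3. `else` runs: `items.append('L')` → items = ['W', 'L'].
4. `finally` always runs: `items.append('X')` → items = ['W', 'L', 'X'].
Result: ['W', 'L', 'X']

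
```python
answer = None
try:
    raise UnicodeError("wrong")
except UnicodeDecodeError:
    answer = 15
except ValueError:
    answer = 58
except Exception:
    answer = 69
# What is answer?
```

Step-by-step execution trace:
1. `raise UnicodeError(...)` raises UnicodeError.
2. `except UnicodeDecodeError` does not match (UnicodeError is not a subclass of UnicodeDecodeError); skipped.
3. `except ValueError` matches (UnicodeError is a subclass of ValueError) → answer = 58.
4. `except Exception` is not reached.
Result: 58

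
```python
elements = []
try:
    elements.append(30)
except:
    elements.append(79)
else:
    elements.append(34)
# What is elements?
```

Step-by-step execution trace:
1. try: `elements.append(30)` → elements = [30]. No exception raised.
2. `except` is skipped.
3. `else` runs (try completed without exception): `elements.append(34)` → elements = [30, 34].
Result: [30, 34]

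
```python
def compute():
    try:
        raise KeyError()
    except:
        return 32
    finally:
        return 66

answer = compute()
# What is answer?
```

Step-by-step execution trace:
1. `compute()` enters try: `raise KeyError()` raises KeyError.
2. bare `except` matches → `return 32` sets pending return value 32.
3. Before returning, `finally: return 66` runs and overrides the pending return.
4. compute() returns 66 → answer = 66.
Result: 66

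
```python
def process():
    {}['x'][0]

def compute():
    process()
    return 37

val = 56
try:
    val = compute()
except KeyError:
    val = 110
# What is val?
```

Step-by-step execution trace:
1. val starts at 56.
2. try: `compute()` calls `process()`.
3. `process()` evaluates `{}['x'][0]`, which raises KeyError; it propagates through compute (uncaught).
4. `return 37` in compute is not reached; the assignment to val does not complete.
5. `except KeyError` matches → val = 110.
Result: 110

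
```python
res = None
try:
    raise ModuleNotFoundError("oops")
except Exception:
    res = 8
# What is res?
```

Step-by-step execution trace:
1. `raise ModuleNotFoundError(...)` raises ModuleNotFoundError.
2. `except Exception` matches (ModuleNotFoundError is a subclass of Exception) → res = 8.
Result: 8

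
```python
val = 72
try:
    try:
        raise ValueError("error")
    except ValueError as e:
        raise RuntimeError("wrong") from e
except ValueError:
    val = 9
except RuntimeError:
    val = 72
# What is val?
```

Step-by-step execution trace:
1. Inner try raises ValueError; inner `except ValueError as e` catches it.
2. `raise RuntimeError(...) from e` raises RuntimeError (ValueError is attached as __cause__, but only RuntimeError is active).
3. Outer `except ValueError` does not match RuntimeError; skipped.
4. Outer `except RuntimeError` matches → val = 72.
Result: 72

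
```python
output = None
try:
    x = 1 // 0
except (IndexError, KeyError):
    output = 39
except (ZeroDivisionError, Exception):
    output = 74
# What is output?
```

Step-by-step execution trace:
1. `x = 1 // 0` raises ZeroDivisionError.
2. `except (IndexError, KeyError)` does not match ZeroDivisionError; skipped.
3. `except (ZeroDivisionError, Exception)` matches (ZeroDivisionError is in the tuple) → output = 74.
Result: 74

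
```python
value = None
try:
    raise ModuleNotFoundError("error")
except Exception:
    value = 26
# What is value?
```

Step-by-step execution trace:
1. `raise ModuleNotFoundError(...)` raises ModuleNotFoundError.
2. `except Exception` matches (ModuleNotFoundError is a subclass of Exception) → value = 26.
Result: 26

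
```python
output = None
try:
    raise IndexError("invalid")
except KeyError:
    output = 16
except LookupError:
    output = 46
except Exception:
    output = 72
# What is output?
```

Step-by-step execution trace:
1. `raise IndexError(...)` raises IndexError.
2. `except KeyError` does not match (IndexError is not a subclass of KeyError); skipped.
3. `except LookupError` matches (IndexError is a subclass of LookupError) → output = 46.
4. `except Exception` is not reached.
Result: 46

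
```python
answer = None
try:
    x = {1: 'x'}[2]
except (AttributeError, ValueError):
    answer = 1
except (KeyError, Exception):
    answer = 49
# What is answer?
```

Step-by-step execution trace:
1. `x = {1: 'x'}[2]` raises KeyError.
2. `except (AttributeError, ValueError)` does not match KeyError; skipped.
3. `except (KeyError, Exception)` matches (KeyError is in the tuple) → answer = 49.
Result: 49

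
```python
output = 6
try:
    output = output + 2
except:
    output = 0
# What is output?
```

Step-by-step execution trace:
1. output starts at 6.
2. try: `output = output + 2` → output = 8. No exception raised.
3. `except` is skipped.
Result: 8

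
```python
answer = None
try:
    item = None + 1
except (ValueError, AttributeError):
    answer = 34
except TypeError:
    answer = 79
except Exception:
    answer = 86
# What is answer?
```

Step-by-step execution trace:
1. `item = None + 1` raises TypeError.
2. `except (ValueError, AttributeError)` does not match TypeError; skipped.
3. `except TypeError` matches (exact type match) → answer = 79.
4. `except Exception` is not reached.
Result: 79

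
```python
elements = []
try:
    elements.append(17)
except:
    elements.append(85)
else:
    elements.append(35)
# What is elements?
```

Step-by-step execution trace:
1. try: `elements.append(17)` → elements = [17]. No exception raised.
2. `except` is skipped.
3. `else` runs (try completed without exception): `elements.append(35)` → elements = [17, 35].
Result: [17, 35]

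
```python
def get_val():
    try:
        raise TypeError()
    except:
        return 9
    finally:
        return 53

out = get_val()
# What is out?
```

Step-by-step execution trace:
1. `get_val()` enters try: `raise TypeError()` raises TypeError.
2. bare `except` matches → `return 9` sets pending return value 9.
3. Before returning, `finally: return 53` runs and overrides the pending return.
4. get_val() returns 53 → out = 53.
Result: 53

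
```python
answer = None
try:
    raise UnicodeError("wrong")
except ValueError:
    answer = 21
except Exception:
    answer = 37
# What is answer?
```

Step-by-step execution trace:
1. `raise UnicodeError(...)` raises UnicodeError.
2. `except ValueError` matches (UnicodeError is a subclass of ValueError) → answer = 21.
3. `except Exception` is not reached.
Result: 21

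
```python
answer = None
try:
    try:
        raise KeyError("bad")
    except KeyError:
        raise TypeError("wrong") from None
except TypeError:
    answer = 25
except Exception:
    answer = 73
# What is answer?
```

Step-by-step execution trace:
1. Inner try raises KeyError; inner `except KeyError` catches it.
2. `raise TypeError(...) from None` raises TypeError (from None suppresses __context__, but the active exception is still TypeError).
3. Outer `except TypeError` matches → answer = 25.
4. `except Exception` is not reached.
Result: 25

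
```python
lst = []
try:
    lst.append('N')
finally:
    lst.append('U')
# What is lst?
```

Step-by-step execution trace:
1. try: `lst.append('N')` → lst = ['N'].
2. The try body completes without raising.
3. finally always runs: `lst.append('U')` → lst = ['N', 'U'].
Result: ['N', 'U']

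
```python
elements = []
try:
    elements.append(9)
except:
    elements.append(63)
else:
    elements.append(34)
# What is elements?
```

Step-by-step execution trace:
1. try: `elements.append(9)` → elements = [9]. No exception raised.
2. `except` is skipped.
3. `else` runs (try completed without exception): `elements.append(34)` → elements = [9, 34].
Result: [9, 34]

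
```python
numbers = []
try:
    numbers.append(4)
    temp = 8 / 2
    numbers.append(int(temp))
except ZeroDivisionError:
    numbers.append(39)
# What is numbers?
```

Step-by-step execution trace:
1. try: `numbers.append(4)` → numbers = [4].
2. `temp = 8 / 2` → temp = 4.0. No exception raised.
3. `numbers.append(int(temp))` → numbers = [4, 4].
4. `except ZeroDivisionError` is skipped (no exception was raised).
Result: [4, 4]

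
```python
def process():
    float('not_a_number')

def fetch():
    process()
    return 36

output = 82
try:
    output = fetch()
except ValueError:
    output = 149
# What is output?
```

Step-by-step execution trace:
1. output starts at 82.
2. try: `fetch()` calls `process()`.
3. `process()` evaluates `float('not_a_number')`, which raises ValueError; it propagates through fetch (uncaught).
4. `return 36` in fetch is not reached; the assignment to output does not complete.
5. `except ValueError` matches → output = 149.
Result: 149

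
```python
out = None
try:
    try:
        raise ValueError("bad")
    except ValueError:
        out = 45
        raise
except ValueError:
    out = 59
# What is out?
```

Step-by-step execution trace:
1. Inner try: `raise ValueError("bad")` raises ValueError.
2. Inner `except ValueError` matches → out = 45.
3. bare `raise` re-raises the same ValueError.
4. Outer `except ValueError` matches → out = 59.
Result: 59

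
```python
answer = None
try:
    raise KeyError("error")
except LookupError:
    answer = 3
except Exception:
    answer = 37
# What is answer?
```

Step-by-step execution trace:
1. `raise KeyError(...)` raises KeyError.
2. `except LookupError` matches (KeyError is a subclass of LookupError) → answer = 3.
3. `except Exception` is not reached.
Result: 3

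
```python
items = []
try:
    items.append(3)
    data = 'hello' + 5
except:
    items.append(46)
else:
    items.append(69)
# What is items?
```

Step-by-step execution trace:
1. try: `items.append(3)` → items = [3].
2. `data = 'hello' + 5` raises TypeError.
3. bare `except` matches → `items.append(46)` → items = [3, 46].
4. `else` is skipped (an exception was raised).
Result: [3, 46]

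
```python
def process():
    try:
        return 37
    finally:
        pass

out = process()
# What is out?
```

Step-by-step execution trace:
1. `process()` enters try: `return 37` sets pending return value 37.
2. Before returning, `finally: pass` runs (no effect).
3. process() returns 37 → out = 37.
Result: 37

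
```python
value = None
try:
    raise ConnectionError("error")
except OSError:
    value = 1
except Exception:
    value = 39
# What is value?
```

Step-by-step execution trace:
1. `raise ConnectionError(...)` raises ConnectionError.
2. `except OSError` matches (ConnectionError is a subclass of OSError) → value = 1.
3. `except Exception` is not reached.
Result: 1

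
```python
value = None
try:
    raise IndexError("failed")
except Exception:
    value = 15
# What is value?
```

Step-by-step execution trace:
1. `raise IndexError(...)` raises IndexError.
2. `except Exception` matches (IndexError is a subclass of Exception) → value = 15.
Result: 15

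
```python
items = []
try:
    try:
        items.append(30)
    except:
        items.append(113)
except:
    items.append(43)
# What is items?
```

Step-by-step execution trace:
1. Inner try: `items.append(30)` → items = [30]. No exception raised.
2. Inner `except` is skipped.
3. Inner try completes normally; outer `except` is skipped.
Result: [30]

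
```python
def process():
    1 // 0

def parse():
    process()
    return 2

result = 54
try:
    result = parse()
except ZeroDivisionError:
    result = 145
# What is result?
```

Step-by-step execution trace:
1. result starts at 54.
2. try: `parse()` calls `process()`.
3. `process()` evaluates `1 // 0`, which raises ZeroDivisionError; it propagates through parse (uncaught).
4. `return 2` in parse is not reached; the assignment to result does not complete.
5. `except ZeroDivisionError` matches → result = 145.
Result: 145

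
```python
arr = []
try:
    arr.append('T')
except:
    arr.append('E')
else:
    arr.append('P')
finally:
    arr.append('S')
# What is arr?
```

Step-by-step execution trace:
1. try: `arr.append('T')` → arr = ['T']. No exception raised.
2. `except` is skipped.
3. `else` runs: `arr.append('P')` → arr = ['T', 'P'].
4. `finally` always runs: `arr.append('S')` → arr = ['T', 'P', 'S'].
Result: ['T', 'P', 'S']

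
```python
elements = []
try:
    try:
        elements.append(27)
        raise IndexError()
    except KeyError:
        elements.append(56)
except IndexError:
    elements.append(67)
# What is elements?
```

Step-by-step execution trace:
1. Inner try: `elements.append(27)` → elements = [27].
2. `raise IndexError()` raises IndexError.
3. Inner `except KeyError` does not match IndexError; exception propagates to outer try.
4. Outer `except IndexError` matches → `elements.append(67)` → elements = [27, 67].
Result: [27, 67]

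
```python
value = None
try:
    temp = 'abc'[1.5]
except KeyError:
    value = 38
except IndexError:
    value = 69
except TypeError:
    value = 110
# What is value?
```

Step-by-step execution trace:
1. `temp = 'abc'[1.5]` raises TypeError.
2. `except KeyError` does not match TypeError; skipped.
3. `except IndexError` does not match TypeError; skipped.
4. `except TypeError` matches → value = 110.
Result: 110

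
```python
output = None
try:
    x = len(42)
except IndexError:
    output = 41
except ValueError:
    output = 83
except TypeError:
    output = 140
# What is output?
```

Step-by-step execution trace:
1. `x = len(42)` raises TypeError.
2. `except IndexError` does not match TypeError; skipped.
3. `except ValueError` does not match TypeError; skipped.
4. `except TypeError` matches → output = 140.
Result: 140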